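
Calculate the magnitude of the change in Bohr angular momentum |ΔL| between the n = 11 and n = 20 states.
9.49e-34 J·s (or 9ℏ)

In the Bohr model, L_n = nℏ where ℏ = 1.0546e-34 J·s.

L_20 = 20ℏ = 2.1092e-33 J·s
L_11 = 11ℏ = 1.1601e-33 J·s

ΔL = L_20 - L_11 = (20 - 11)ℏ = 9ℏ
ΔL = 9 × 1.0546e-34 J·s = 9.49e-34 J·s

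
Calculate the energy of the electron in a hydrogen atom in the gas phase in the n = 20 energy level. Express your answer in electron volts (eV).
-0.0340 eV

The energy levels of a hydrogen-like atom are given by:
E_n = -13.6057 eV / n²

For n = 20:
E_20 = -13.6057 eV / 20²
E_20 = -13.6057 eV / 400
E_20 = -0.0340 eV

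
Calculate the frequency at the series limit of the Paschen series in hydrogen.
3.66e+14 Hz

The series limit corresponds to the transition from n = ∞ to n = 3.
This is the highest energy (shortest wavelength) transition in the Paschen series.

E_∞ = 0 eV
E_3 = -13.6057 / 3² = -1.5117444 eV

Energy at series limit:
ΔE = E_∞ - E_3 = 0 - (-1.5117444) = 1.5117444 eV
E = 1.5117444 eV × (1.602177 × 10⁻¹⁹ J/eV) = 2.4221e-19 J
f = E/h = 2.4221e-19 J / (6.62607 × 10⁻³⁴ J·s) = 3.66e+14 Hz

This energy equals the ionization energy from the n = 3 state of hydrogen.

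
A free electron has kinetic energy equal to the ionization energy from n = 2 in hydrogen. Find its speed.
1.09385e+06 m/s (or 0.364868% of c)

The binding energy at n = 2 for hydrogen is:
E_2 = -13.6057/2² = -3.40142500 eV
|E_2| = 3.40142500 eV

Convert to Joules:
KE = 3.40142500 eV × (1.602177 × 10⁻¹⁹ J/eV) = 5.4496849e-19 J

Using KE = ½mv²:
v = √(2·KE/m_e)
v = √(2 × 5.4496849e-19 J / 9.10938 × 10⁻³¹ kg)
v = 1.09385e+06 m/s

This is approximately 0.364868% the speed of light.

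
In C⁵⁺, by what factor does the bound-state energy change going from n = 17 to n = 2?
72.250

Using E_n = -13.6057 Z² / n² eV with Z = 6:

E_2 = -13.6057 × 6² / 2² = -489.8052 / 4 = -122.451300000 eV
E_17 = -13.6057 × 6² / 17² = -489.8052 / 289 = -1.694827682 eV

The ratio is:
E_2/E_17 = (-122.451300000) / (-1.694827682)
E_2/E_17 = (-489.8052/4) / (-489.8052/289)
E_2/E_17 = 289/4
E_2/E_17 = 72.250
(Note: the Z² factors cancel in the ratio.)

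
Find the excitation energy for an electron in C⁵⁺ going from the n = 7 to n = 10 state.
5.10 eV

The energy levels of a hydrogen-like atom are E_n = -13.6057 Z² eV / n².

Energy at n = 7: E_7 = -13.6057 × 6² / 7² = -9.99602 eV
Energy at n = 10: E_10 = -13.6057 × 6² / 10² = -4.89805 eV

The excitation energy is the difference:
ΔE = E_10 - E_7
ΔE = -4.89805 - (-9.99602)
ΔE = 5.10 eV

Since this is positive, energy must be absorbed (photon absorption).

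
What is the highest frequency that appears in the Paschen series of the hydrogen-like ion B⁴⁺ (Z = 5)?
9.14e+15 Hz

The series limit corresponds to the transition from n = ∞ to n = 3.
This is the highest energy (shortest wavelength) transition in the Paschen series.

E_∞ = 0 eV
E_3 = -13.6057 × 5² / 3² = -37.79361111 eV

Energy at series limit:
ΔE = E_∞ - E_3 = 0 - (-37.79361111) = 37.79361111 eV
E = 37.79361111 eV × (1.602177 × 10⁻¹⁹ J/eV) = 6.0552e-18 J
f = E/h = 6.0552e-18 J / (6.62607 × 10⁻³⁴ J·s) = 9.14e+15 Hz

This energy equals the ionization energy from the n = 3 state of B⁴⁺.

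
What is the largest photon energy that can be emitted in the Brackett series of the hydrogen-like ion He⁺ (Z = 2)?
3.40143 eV

The series limit corresponds to the transition from n = ∞ to n = 4.
This is the highest energy (shortest wavelength) transition in the Brackett series.

E_∞ = 0 eV
E_4 = -13.6057 × 2² / 4² = -3.40143 eV

Energy at series limit:
ΔE = E_∞ - E_4 = 0 - (-3.40143) = 3.40143 eV

This energy equals the ionization energy from the n = 4 state of He⁺.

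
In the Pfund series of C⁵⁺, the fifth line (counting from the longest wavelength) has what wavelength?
84.3764 nm

The lines of a series are numbered from the longest wavelength (smallest ΔE) outward; the fifth line is the transition from n = n_f + 5 to n_f.
The Pfund series has all transitions ending at n_f = 5.

For C⁵⁺ (Z = 6), the fifth line (ε-line) is the jump from n = 10 to n = 5:
E_10 = -13.6057 × 6² / 10² = -4.898052 eV
E_5 = -13.6057 × 6² / 5² = -19.592208 eV
ΔE = E_10 - E_5 = 14.694156 eV

λ = hc/E = 1239.84 eV·nm / 14.694156 eV
λ = 84.3764 nm

This is the ε-line of the Pfund series in C⁵⁺.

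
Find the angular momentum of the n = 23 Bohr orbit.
2.426e-33 J·s (or 23ℏ)

In the Bohr model, angular momentum is quantized:
L = nℏ

where ℏ = h/(2π) = 1.05457e-34 J·s

For n = 23:
L = 23 × 1.05457e-34 J·s
L = 2.426e-33 J·s

This can also be written as L = 23ℏ.
The angular momentum is an integer multiple of the reduced Planck constant.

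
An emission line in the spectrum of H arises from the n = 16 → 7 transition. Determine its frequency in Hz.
5.4289e+13 Hz

First, find the transition energy:
E_16 = -13.6057 / 16² = -0.05314727 eV
E_7 = -13.6057 / 7² = -0.27766735 eV
|ΔE| = |E_7 - E_16| = 0.22452008 eV

Convert to Joules: E = 0.22452008 eV × (1.602177 × 10⁻¹⁹ J/eV) = 3.597209e-20 J

Using E = hf:
f = E/h = 3.597209e-20 J / (6.62607 × 10⁻³⁴ J·s)
f = 5.4289e+13 Hz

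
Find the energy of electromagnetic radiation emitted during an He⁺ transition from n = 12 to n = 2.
13.227764 eV

The energy levels are E_n = -13.6057 Z² eV / n².

Energy at n = 12: E_12 = -13.6057 × 2² / 12² = -0.377936111 eV
Energy at n = 2: E_2 = -13.6057 × 2² / 2² = -13.605700000 eV

For emission (electron falling to lower state), the photon energy is:
E_photon = E_12 - E_2 = |-0.377936111 - (-13.605700000)|
E_photon = 13.227764 eV

This energy is carried away by the emitted photon.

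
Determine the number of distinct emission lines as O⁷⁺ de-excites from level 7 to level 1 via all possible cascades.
21

The electron can occupy levels n = 1, 2, ..., 7 during de-excitation — that is m = 7 - 1 + 1 = 7 distinct levels.

The number of distinct spectral lines equals the number of ways to choose 2 of these m levels (each pair gives one possible emission transition):

Number of lines = m(m-1)/2 = 7×6/2 = 21

These correspond to all possible transitions between the 7 levels:
7 → 6, 7 → 5, 7 → 4, 7 → 3, 7 → 2, 7 → 1, 6 → 5, 6 → 4...

Each transition produces a photon with a unique energy (and thus wavelength). This count does not depend on Z.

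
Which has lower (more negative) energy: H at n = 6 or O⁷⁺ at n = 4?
O⁷⁺ at n = 4 (E = -54.42280 eV)

Using E_n = -13.6057 Z² / n² eV:

H (Z = 1) at n = 6:
E = -13.6057 × 1² / 6² = -13.6057 × 1 / 36 = -0.37793611 eV

O⁷⁺ (Z = 8) at n = 4:
E = -13.6057 × 8² / 4² = -13.6057 × 64 / 16 = -54.42280000 eV

Since -54.42280000 eV < -0.37793611 eV,
O⁷⁺ at n = 4 is more tightly bound (requires more energy to ionize).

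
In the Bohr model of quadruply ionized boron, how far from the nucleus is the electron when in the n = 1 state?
0.0106 nm (or 0.1058 Å)

The Bohr radius formula is:
r_n = n² a₀ / Z

where a₀ = 0.0529177 nm is the Bohr radius.

For B⁴⁺ (Z = 5) at n = 1:
r_1 = 1² × 0.0529177 nm / 5
r_1 = 1 × 0.0529177 nm / 5
r_1 = 0.05292 nm / 5
r_1 = 0.0106 nm

The electron orbits at approximately 0.0106 nm from the nucleus.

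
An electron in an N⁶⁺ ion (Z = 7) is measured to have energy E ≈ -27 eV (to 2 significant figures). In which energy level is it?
n = 5

The exact energy levels follow E_n = -13.6057 Z² / n² eV with Z = 7.

The measured value (-27 eV) is reported to only 2 significant figures, so we must test candidate n values and see which one matches to that precision.

Candidate energies:
  n = 3:  E = -13.6057 × 7² / 3² = -74.07548 eV
  n = 4:  E = -13.6057 × 7² / 4² = -41.66746 eV
  n = 5:  E = -13.6057 × 7² / 5² = -26.66717 eV  ← matches
  n = 6:  E = -13.6057 × 7² / 6² = -18.51887 eV
  n = 7:  E = -13.6057 × 7² / 7² = -13.60570 eV

Checking against the measurement of -27 eV (2 sig figs), only n = 5 agrees:
E_5 = -26.66717 eV, which rounds to -27 eV ✓

Therefore n = 5.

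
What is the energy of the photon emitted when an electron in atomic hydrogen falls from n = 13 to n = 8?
0.1321 eV

The energy levels are E_n = -13.6057 eV / n².

Energy at n = 13: E_13 = -13.6057 / 13² = -0.0805071 eV
Energy at n = 8: E_8 = -13.6057 / 8² = -0.2125891 eV

For emission (electron falling to lower state), the photon energy is:
E_photon = E_13 - E_8 = |-0.0805071 - (-0.2125891)|
E_photon = 0.1321 eV

This energy is carried away by the emitted photon.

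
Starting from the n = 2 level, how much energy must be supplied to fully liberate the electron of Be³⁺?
54.423 eV

The ionization energy is the energy needed to remove the electron completely (n → ∞).

For a hydrogen-like ion with Z = 4, E_n = -13.6057 Z² / n² eV.

At n = 2: E_2 = -13.6057 × 4² / 2² = -54.422800 eV
At n = ∞: E_∞ = 0 eV

Ionization energy = E_∞ - E_2 = 0 - (-54.422800) = 54.422800 eV
Ionization energy ≈ 54.423 eV

This is also called the binding energy of the electron in state n = 2.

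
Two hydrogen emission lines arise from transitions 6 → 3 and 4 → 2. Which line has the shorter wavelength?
4 → 2

Calculate the energy for each transition:

Transition 6 → 3:
ΔE₁ = |E_3 - E_6| = |-13.6057/3² - (-13.6057/6²)|
ΔE₁ = |-1.5117444444 - (-0.3779361111)| = 1.1338083 eV

Transition 4 → 2:
ΔE₂ = |E_2 - E_4| = |-13.6057/2² - (-13.6057/4²)|
ΔE₂ = |-3.4014250000 - (-0.8503562500)| = 2.5510688 eV

Since 2.5510688 eV > 1.1338083 eV, the transition 4 → 2 emits the more energetic photon.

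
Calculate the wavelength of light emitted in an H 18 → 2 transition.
369.062 nm

First, find the transition energy using E_n = -13.6057 / n² eV:
E_18 = -13.6057 / 18² = -0.0419929 eV
E_2 = -13.6057 / 2² = -3.4014250 eV

Photon energy: |ΔE| = |E_2 - E_18| = 3.3594321 eV

Convert to wavelength using E = hc/λ with hc = 1239.84 eV·nm:
λ = hc/E = 1239.84 eV·nm / 3.3594321 eV
λ = 369.062 nm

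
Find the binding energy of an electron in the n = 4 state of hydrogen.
0.850 eV

The ionization energy is the energy needed to remove the electron completely (n → ∞).

For hydrogen, E_n = -13.6057 eV / n².

At n = 4: E_4 = -13.6057 / 4² = -0.850356 eV
At n = ∞: E_∞ = 0 eV

Ionization energy = E_∞ - E_4 = 0 - (-0.850356) = 0.850356 eV
Ionization energy ≈ 0.850 eV

This is also called the binding energy of the electron in state n = 4.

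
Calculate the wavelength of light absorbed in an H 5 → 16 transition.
2524.71725 nm

First, find the transition energy using E_n = -13.6057 / n² eV:
E_5 = -13.6057 / 5² = -0.54422800000 eV
E_16 = -13.6057 / 16² = -0.05314726563 eV

Photon energy: |ΔE| = |E_16 - E_5| = 0.49108073437 eV

Convert to wavelength using E = hc/λ with hc = 1239.84 eV·nm:
λ = hc/E = 1239.84 eV·nm / 0.49108073437 eV
λ = 2524.71725 nm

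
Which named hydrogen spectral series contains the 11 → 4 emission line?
Brackett series

The spectral series in hydrogen are named based on the final (lower) energy level:
- Lyman series: n_final = 1 (ultraviolet)
- Balmer series: n_final = 2 (visible/near-UV)
- Paschen series: n_final = 3 (infrared)
- Brackett series: n_final = 4 (infrared)
- Pfund series: n_final = 5 (far infrared)

Since this transition ends at n = 4, it belongs to the Brackett series.

For reference, this 11 → 4 line has photon energy
ΔE = 13.6057 eV × (1/4² - 1/11²) = 0.73791244835 eV,
corresponding to wavelength λ = hc/ΔE = 1239.84 eV·nm / 0.73791244835 eV = 1680.19933 nm in the infrared region.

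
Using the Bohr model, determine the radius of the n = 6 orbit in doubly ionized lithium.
0.635013 nm (or 6.350127 Å)

The Bohr radius formula is:
r_n = n² a₀ / Z

where a₀ = 0.052917721 nm is the Bohr radius.

For Li²⁺ (Z = 3) at n = 6:
r_6 = 6² × 0.052917721 nm / 3
r_6 = 36 × 0.052917721 nm / 3
r_6 = 1.9050380 nm / 3
r_6 = 0.635013 nm

The electron orbits at approximately 0.635013 nm from the nucleus.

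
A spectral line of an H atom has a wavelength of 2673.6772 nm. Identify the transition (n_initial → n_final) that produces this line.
n = 13 → n = 5

First, find the photon energy from the wavelength (hc = 1239.84 eV·nm):
E = hc/λ = 1239.84 eV·nm / 2673.6772 nm = 0.46372090 eV

The energy levels of hydrogen satisfy E_n = -13.6057 / n² eV, so an emission n_i → n_f releases
ΔE = 13.6057 × (1/n_f² − 1/n_i²) eV.

Setting ΔE equal to the photon energy:
1/n_f² − 1/n_i² = 0.46372090 / 13.6057 = 0.034082840

Since 1/n_i² must be positive, we need 1/n_f² > 0.034082840, i.e. n_f ≤ 5. For each allowed n_f, solve n_i = (1/n_f² − 0.034082840)^(−1/2) and check whether it is a whole number:
  n_f = 1: 1/n_i² = 1.000000000 − 0.034082840 = 0.965917160 → n_i = 1.017  (not an integer) ✗
  n_f = 2: 1/n_i² = 0.250000000 − 0.034082840 = 0.215917160 → n_i = 2.152  (not an integer) ✗
  n_f = 3: 1/n_i² = 0.111111111 − 0.034082840 = 0.077028271 → n_i = 3.603  (not an integer) ✗
  n_f = 4: 1/n_i² = 0.062500000 − 0.034082840 = 0.028417160 → n_i = 5.932  (not an integer) ✗
  n_f = 5: 1/n_i² = 0.040000000 − 0.034082840 = 0.005917160 → n_i = 13.000  → integer, n_i = 13 ✓

Only n_f = 5 gives an integer upper level, n_i = 13.

The transition is from n = 13 to n = 5 (emission).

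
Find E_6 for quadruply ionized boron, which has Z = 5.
-9.448403 eV

For hydrogen-like ions, the energy levels scale with Z²:
E_n = -13.6057 Z² / n² eV

For B⁴⁺ (Z = 5) at n = 6:
E_6 = -13.6057 × 5² / 6²
E_6 = -13.6057 × 25 / 36
E_6 = -340.1425 / 36
E_6 = -9.448403 eV

The energy is 25 times more negative than hydrogen at the same n due to the stronger nuclear charge.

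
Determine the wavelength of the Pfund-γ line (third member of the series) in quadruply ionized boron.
149.54 nm

The lines of a series are numbered from the longest wavelength (smallest ΔE) outward; the third line is the transition from n = n_f + 3 to n_f.
The Pfund series has all transitions ending at n_f = 5.

For B⁴⁺ (Z = 5), the third line (γ-line) is the jump from n = 8 to n = 5:
E_8 = -13.6057 × 5² / 8² = -5.314727 eV
E_5 = -13.6057 × 5² / 5² = -13.605700 eV
ΔE = E_8 - E_5 = 8.290973 eV

λ = hc/E = 1239.84 eV·nm / 8.290973 eV
λ = 149.54 nm

This is the γ-line of the Pfund series in B⁴⁺.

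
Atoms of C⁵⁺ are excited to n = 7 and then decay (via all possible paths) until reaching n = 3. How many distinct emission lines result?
10

The electron can occupy levels n = 3, 4, ..., 7 during de-excitation — that is m = 7 - 3 + 1 = 5 distinct levels.

The number of distinct spectral lines equals the number of ways to choose 2 of these m levels (each pair gives one possible emission transition):

Number of lines = m(m-1)/2 = 5×4/2 = 10

These correspond to all possible transitions between the 5 levels:
7 → 6, 7 → 5, 7 → 4, 7 → 3, 6 → 5, 6 → 4, 6 → 3, 5 → 4...

Each transition produces a photon with a unique energy (and thus wavelength). This count does not depend on Z.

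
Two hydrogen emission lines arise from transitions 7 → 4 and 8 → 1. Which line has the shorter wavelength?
8 → 1

Calculate the energy for each transition:

Transition 7 → 4:
ΔE₁ = |E_4 - E_7| = |-13.6057/4² - (-13.6057/7²)|
ΔE₁ = |-0.850356250 - (-0.277667347)| = 0.572689 eV

Transition 8 → 1:
ΔE₂ = |E_1 - E_8| = |-13.6057/1² - (-13.6057/8²)|
ΔE₂ = |-13.605700000 - (-0.212589063)| = 13.393111 eV

Since 13.393111 eV > 0.572689 eV, the transition 8 → 1 emits the more energetic photon.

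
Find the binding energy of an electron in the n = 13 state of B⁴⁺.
2.0127 eV

The ionization energy is the energy needed to remove the electron completely (n → ∞).

For a hydrogen-like ion with Z = 5, E_n = -13.6057 Z² / n² eV.

At n = 13: E_13 = -13.6057 × 5² / 13² = -2.0126775 eV
At n = ∞: E_∞ = 0 eV

Ionization energy = E_∞ - E_13 = 0 - (-2.0126775) = 2.0126775 eV
Ionization energy ≈ 2.0127 eV

This is also called the binding energy of the electron in state n = 13.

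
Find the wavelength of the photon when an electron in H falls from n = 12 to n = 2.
374.9205 nm

First, find the transition energy using E_n = -13.6057 / n² eV:
E_12 = -13.6057 / 12² = -0.09448403 eV
E_2 = -13.6057 / 2² = -3.40142500 eV

Photon energy: |ΔE| = |E_2 - E_12| = 3.30694097 eV

Convert to wavelength using E = hc/λ with hc = 1239.84 eV·nm:
λ = hc/E = 1239.84 eV·nm / 3.30694097 eV
λ = 374.9205 nm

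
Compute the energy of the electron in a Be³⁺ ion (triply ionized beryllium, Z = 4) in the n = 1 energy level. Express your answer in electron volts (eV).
-217.69 eV

The energy levels of a hydrogen-like atom are given by:
E_n = -13.6057 Z² / n² eV  (with Z = 4 for Be³⁺)

For n = 1:
E_1 = -13.6057 × 4² / 1²
E_1 = -13.6057 × 16 / 1
E_1 = -217.69 eV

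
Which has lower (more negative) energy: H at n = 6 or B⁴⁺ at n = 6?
B⁴⁺ at n = 6 (E = -9.448403 eV)

Using E_n = -13.6057 Z² / n² eV:

H (Z = 1) at n = 6:
E = -13.6057 × 1² / 6² = -13.6057 × 1 / 36 = -0.377936111 eV

B⁴⁺ (Z = 5) at n = 6:
E = -13.6057 × 5² / 6² = -13.6057 × 25 / 36 = -9.448402778 eV

Since -9.448402778 eV < -0.377936111 eV,
B⁴⁺ at n = 6 is more tightly bound (requires more energy to ionize).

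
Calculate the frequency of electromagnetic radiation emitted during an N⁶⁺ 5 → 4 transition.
3.6271e+15 Hz

First, find the transition energy:
E_5 = -13.6057 × 7² / 5² = -26.66717200 eV
E_4 = -13.6057 × 7² / 4² = -41.66745625 eV
|ΔE| = |E_4 - E_5| = 15.00028425 eV

Convert to Joules: E = 15.00028425 eV × (1.602177 × 10⁻¹⁹ J/eV) = 2.403311e-18 J

Using E = hf:
f = E/h = 2.403311e-18 J / (6.62607 × 10⁻³⁴ J·s)
f = 3.6271e+15 Hz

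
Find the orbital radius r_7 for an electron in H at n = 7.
2.5930 nm (or 25.9297 Å)

The Bohr radius formula is:
r_n = n² a₀ / Z

where a₀ = 0.0529177 nm is the Bohr radius.

For H (Z = 1) at n = 7:
r_7 = 7² × 0.0529177 nm / 1
r_7 = 49 × 0.0529177 nm / 1
r_7 = 2.59297 nm / 1
r_7 = 2.5930 nm

The electron orbits at approximately 2.5930 nm from the nucleus.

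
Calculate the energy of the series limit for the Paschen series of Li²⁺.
13.60570 eV

The series limit corresponds to the transition from n = ∞ to n = 3.
This is the highest energy (shortest wavelength) transition in the Paschen series.

E_∞ = 0 eV
E_3 = -13.6057 × 3² / 3² = -13.60570 eV

Energy at series limit:
ΔE = E_∞ - E_3 = 0 - (-13.60570) = 13.60570 eV

This energy equals the ionization energy from the n = 3 state of Li²⁺.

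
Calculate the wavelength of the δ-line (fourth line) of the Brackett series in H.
1944.03228 nm

The lines of a series are numbered from the longest wavelength (smallest ΔE) outward; the fourth line is the transition from n = n_f + 4 to n_f.
The Brackett series has all transitions ending at n_f = 4.

For H, the fourth line (δ-line) is the jump from n = 8 to n = 4:
E_8 = -13.6057 / 8² = -0.21258906250 eV
E_4 = -13.6057 / 4² = -0.85035625000 eV
ΔE = E_8 - E_4 = 0.63776718750 eV

λ = hc/E = 1239.84 eV·nm / 0.63776718750 eV
λ = 1944.03228 nm

This is the δ-line of the Brackett series in H.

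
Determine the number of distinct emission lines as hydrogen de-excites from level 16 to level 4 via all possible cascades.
78

The electron can occupy levels n = 4, 5, ..., 16 during de-excitation — that is m = 16 - 4 + 1 = 13 distinct levels.

The number of distinct spectral lines equals the number of ways to choose 2 of these m levels (each pair gives one possible emission transition):

Number of lines = m(m-1)/2 = 13×12/2 = 78

These correspond to all possible transitions between the 13 levels:
16 → 15, 16 → 14, 16 → 13, 16 → 12, 16 → 11, 16 → 10, 16 → 9, 16 → 8...

Each transition produces a photon with a unique energy (and thus wavelength). This count does not depend on Z.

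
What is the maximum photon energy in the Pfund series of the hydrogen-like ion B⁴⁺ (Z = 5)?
13.6057 eV

The series limit corresponds to the transition from n = ∞ to n = 5.
This is the highest energy (shortest wavelength) transition in the Pfund series.

E_∞ = 0 eV
E_5 = -13.6057 × 5² / 5² = -13.6057 eV

Energy at series limit:
ΔE = E_∞ - E_5 = 0 - (-13.6057) = 13.6057 eV

This energy equals the ionization energy from the n = 5 state of B⁴⁺.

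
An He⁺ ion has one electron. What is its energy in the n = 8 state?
-0.85 eV

For hydrogen-like ions, the energy levels scale with Z²:
E_n = -13.6057 Z² / n² eV

For He⁺ (Z = 2) at n = 8:
E_8 = -13.6057 × 2² / 8²
E_8 = -13.6057 × 4 / 64
E_8 = -54.4228 / 64
E_8 = -0.85 eV

The energy is 4 times more negative than hydrogen at the same n due to the stronger nuclear charge.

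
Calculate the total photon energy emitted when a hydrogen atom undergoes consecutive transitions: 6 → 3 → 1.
13.2278 eV

The energy levels of hydrogen are E_n = -13.6057 / n² eV.

First transition (6 → 3):
ΔE₁ = |E_3 - E_6|
ΔE₁ = |-1.5117444444 - (-0.3779361111)| = 1.1338083 eV

Second transition (3 → 1):
ΔE₂ = |E_1 - E_3|
ΔE₂ = |-13.6057000000 - (-1.5117444444)| = 12.0939556 eV

Total energy released:
E_total = ΔE₁ + ΔE₂ = 1.1338083 + 12.0939556 = 13.2278 eV

Note: This equals the direct transition 6 → 1: 13.2278 eV ✓
Energy is conserved regardless of the path taken.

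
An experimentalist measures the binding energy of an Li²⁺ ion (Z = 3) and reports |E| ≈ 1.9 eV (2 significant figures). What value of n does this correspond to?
n = 8

The exact energy levels follow E_n = -13.6057 Z² / n² eV with Z = 3.

The measured value (-1.9 eV) is reported to only 2 significant figures, so we must test candidate n values and see which one matches to that precision.

Candidate energies:
  n = 6:  E = -13.6057 × 3² / 6² = -3.40143 eV
  n = 7:  E = -13.6057 × 3² / 7² = -2.49901 eV
  n = 8:  E = -13.6057 × 3² / 8² = -1.91330 eV  ← matches
  n = 9:  E = -13.6057 × 3² / 9² = -1.51174 eV
  n = 10:  E = -13.6057 × 3² / 10² = -1.22451 eV

Checking against the measurement of -1.9 eV (2 sig figs), only n = 8 agrees:
E_8 = -1.91330 eV, which rounds to -1.9 eV ✓

Therefore n = 8.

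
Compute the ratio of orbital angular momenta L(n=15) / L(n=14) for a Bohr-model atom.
1.0714

In the Bohr model, L_n = nℏ, so the ratio is purely the ratio of quantum numbers:

L_15/L_14 = 15ℏ / 14ℏ = 15/14 = 1.0714

The angular momentum scales linearly with n.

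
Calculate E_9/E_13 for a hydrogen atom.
2.0864

Using E_n = -13.6057 Z² / n² eV with Z = 1:

E_9 = -13.6057 / 9² = -13.6057 / 81 = -0.1679716049 eV
E_13 = -13.6057 / 13² = -13.6057 / 169 = -0.0805071006 eV

The ratio is:
E_9/E_13 = (-0.1679716049) / (-0.0805071006)
E_9/E_13 = (-13.6057/81) / (-13.6057/169)
E_9/E_13 = 169/81
E_9/E_13 = 2.0864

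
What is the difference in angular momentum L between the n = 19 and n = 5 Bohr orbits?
1.4764e-33 J·s (or 14ℏ)

In the Bohr model, L_n = nℏ where ℏ = 1.054572e-34 J·s.

L_19 = 19ℏ = 2.003687e-33 J·s
L_5 = 5ℏ = 5.272860e-34 J·s

ΔL = L_19 - L_5 = (19 - 5)ℏ = 14ℏ
ΔL = 14 × 1.054572e-34 J·s = 1.4764e-33 J·s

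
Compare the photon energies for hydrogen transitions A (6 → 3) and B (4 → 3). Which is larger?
6 → 3

Calculate the energy for each transition:

Transition 6 → 3:
ΔE₁ = |E_3 - E_6| = |-13.6057/3² - (-13.6057/6²)|
ΔE₁ = |-1.51174444444 - (-0.37793611111)| = 1.13380833 eV

Transition 4 → 3:
ΔE₂ = |E_3 - E_4| = |-13.6057/3² - (-13.6057/4²)|
ΔE₂ = |-1.51174444444 - (-0.85035625000)| = 0.66138819 eV

Since 1.13380833 eV > 0.66138819 eV, the transition 6 → 3 emits the more energetic photon.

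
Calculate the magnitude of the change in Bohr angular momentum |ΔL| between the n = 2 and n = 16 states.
1.476e-33 J·s (or 14ℏ)

In the Bohr model, L_n = nℏ where ℏ = 1.05457e-34 J·s.

L_16 = 16ℏ = 1.68731e-33 J·s
L_2 = 2ℏ = 2.10914e-34 J·s

ΔL = L_16 - L_2 = (16 - 2)ℏ = 14ℏ
ΔL = 14 × 1.05457e-34 J·s = 1.476e-33 J·s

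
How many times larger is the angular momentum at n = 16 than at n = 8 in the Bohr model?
2.0000

In the Bohr model, L_n = nℏ, so the ratio is purely the ratio of quantum numbers:

L_16/L_8 = 16ℏ / 8ℏ = 16/8 = 2.0000

The angular momentum scales linearly with n.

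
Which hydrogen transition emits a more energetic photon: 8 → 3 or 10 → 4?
8 → 3

Calculate the energy for each transition:

Transition 8 → 3:
ΔE₁ = |E_3 - E_8| = |-13.6057/3² - (-13.6057/8²)|
ΔE₁ = |-1.51174444444 - (-0.21258906250)| = 1.29915538 eV

Transition 10 → 4:
ΔE₂ = |E_4 - E_10| = |-13.6057/4² - (-13.6057/10²)|
ΔE₂ = |-0.85035625000 - (-0.13605700000)| = 0.71429925 eV

Since 1.29915538 eV > 0.71429925 eV, the transition 8 → 3 emits the more energetic photon.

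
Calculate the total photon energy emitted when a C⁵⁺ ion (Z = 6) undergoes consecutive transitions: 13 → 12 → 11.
1.14972 eV

The energy levels of C⁵⁺ are E_n = -13.6057 × 6² / n² eV.

First transition (13 → 12):
ΔE₁ = |E_12 - E_13|
ΔE₁ = |-3.40142500000 - (-2.89825562130)| = 0.50316938 eV

Second transition (12 → 11):
ΔE₂ = |E_11 - E_12|
ΔE₂ = |-4.04797685950 - (-3.40142500000)| = 0.64655186 eV

Total energy released:
E_total = ΔE₁ + ΔE₂ = 0.50316938 + 0.64655186 = 1.14972 eV

Note: This equals the direct transition 13 → 11: 1.14972 eV ✓
Energy is conserved regardless of the path taken.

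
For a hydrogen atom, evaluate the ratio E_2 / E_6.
9.0000

Using E_n = -13.6057 Z² / n² eV with Z = 1:

E_2 = -13.6057 / 2² = -13.6057 / 4 = -3.4014250000 eV
E_6 = -13.6057 / 6² = -13.6057 / 36 = -0.3779361111 eV

The ratio is:
E_2/E_6 = (-3.4014250000) / (-0.3779361111)
E_2/E_6 = (-13.6057/4) / (-13.6057/36)
E_2/E_6 = 36/4
E_2/E_6 = 9.0000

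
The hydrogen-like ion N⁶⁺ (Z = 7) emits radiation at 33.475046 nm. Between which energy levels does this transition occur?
n = 12 → n = 4

First, find the photon energy from the wavelength (hc = 1239.84 eV·nm):
E = hc/λ = 1239.84 eV·nm / 33.475046 nm = 37.037738 eV

The energy levels of N⁶⁺ satisfy E_n = -13.6057 × 7² / n² eV, so an emission n_i → n_f releases
ΔE = 13.6057 × 7² × (1/n_f² − 1/n_i²) eV.

Setting ΔE equal to the photon energy:
1/n_f² − 1/n_i² = 37.037738 / (13.6057 × 7²) = 0.055555554

Since 1/n_i² must be positive, we need 1/n_f² > 0.055555554, i.e. n_f ≤ 4. For each allowed n_f, solve n_i = (1/n_f² − 0.055555554)^(−1/2) and check whether it is a whole number:
  n_f = 1: 1/n_i² = 1.000000000 − 0.055555554 = 0.944444446 → n_i = 1.029  (not an integer) ✗
  n_f = 2: 1/n_i² = 0.250000000 − 0.055555554 = 0.194444446 → n_i = 2.268  (not an integer) ✗
  n_f = 3: 1/n_i² = 0.111111111 − 0.055555554 = 0.055555557 → n_i = 4.243  (not an integer) ✗
  n_f = 4: 1/n_i² = 0.062500000 − 0.055555554 = 0.006944446 → n_i = 12.000  → integer, n_i = 12 ✓

Only n_f = 4 gives an integer upper level, n_i = 12.

The transition is from n = 12 to n = 4 (emission).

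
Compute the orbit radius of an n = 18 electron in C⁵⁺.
2.8576 nm (or 28.5756 Å)

The Bohr radius formula is:
r_n = n² a₀ / Z

where a₀ = 0.0529177 nm is the Bohr radius.

For C⁵⁺ (Z = 6) at n = 18:
r_18 = 18² × 0.0529177 nm / 6
r_18 = 324 × 0.0529177 nm / 6
r_18 = 17.14533 nm / 6
r_18 = 2.8576 nm

The electron orbits at approximately 2.8576 nm from the nucleus.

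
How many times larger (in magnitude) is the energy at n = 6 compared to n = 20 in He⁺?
11.11

Using E_n = -13.6057 Z² / n² eV with Z = 2:

E_6 = -13.6057 × 2² / 6² = -54.4228 / 36 = -1.51174444 eV
E_20 = -13.6057 × 2² / 20² = -54.4228 / 400 = -0.13605700 eV

The ratio is:
E_6/E_20 = (-1.51174444) / (-0.13605700)
E_6/E_20 = (-54.4228/36) / (-54.4228/400)
E_6/E_20 = 400/36
E_6/E_20 = 11.11
(Note: the Z² factors cancel in the ratio.)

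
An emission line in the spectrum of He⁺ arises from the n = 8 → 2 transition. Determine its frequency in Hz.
3.08423e+15 Hz

First, find the transition energy:
E_8 = -13.6057 × 2² / 8² = -0.8503563 eV
E_2 = -13.6057 × 2² / 2² = -13.6057000 eV
|ΔE| = |E_2 - E_8| = 12.7553437 eV

Convert to Joules: E = 12.7553437 eV × (1.602177 × 10⁻¹⁹ J/eV) = 2.0436318e-18 J

Using E = hf:
f = E/h = 2.0436318e-18 J / (6.62607 × 10⁻³⁴ J·s)
f = 3.08423e+15 Hz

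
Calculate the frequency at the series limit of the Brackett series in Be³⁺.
3.28984e+15 Hz

The series limit corresponds to the transition from n = ∞ to n = 4.
This is the highest energy (shortest wavelength) transition in the Brackett series.

E_∞ = 0 eV
E_4 = -13.6057 × 4² / 4² = -13.6057000 eV

Energy at series limit:
ΔE = E_∞ - E_4 = 0 - (-13.6057000) = 13.6057000 eV
E = 13.6057000 eV × (1.602177 × 10⁻¹⁹ J/eV) = 2.1798740e-18 J
f = E/h = 2.1798740e-18 J / (6.62607 × 10⁻³⁴ J·s) = 3.28984e+15 Hz

This energy equals the ionization energy from the n = 4 state of Be³⁺.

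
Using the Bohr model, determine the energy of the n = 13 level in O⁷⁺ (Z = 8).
-5.15245 eV

For hydrogen-like ions, the energy levels scale with Z²:
E_n = -13.6057 Z² / n² eV

For O⁷⁺ (Z = 8) at n = 13:
E_13 = -13.6057 × 8² / 13²
E_13 = -13.6057 × 64 / 169
E_13 = -870.7648 / 169
E_13 = -5.15245 eV

The energy is 64 times more negative than hydrogen at the same n due to the stronger nuclear charge.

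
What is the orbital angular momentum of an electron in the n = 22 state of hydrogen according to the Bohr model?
2.320e-33 J·s (or 22ℏ)

In the Bohr model, angular momentum is quantized:
L = nℏ

where ℏ = h/(2π) = 1.05457e-34 J·s

For n = 22:
L = 22 × 1.05457e-34 J·s
L = 2.320e-33 J·s

This can also be written as L = 22ℏ.
The angular momentum is an integer multiple of the reduced Planck constant.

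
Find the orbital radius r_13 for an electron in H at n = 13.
8.9431 nm (or 89.4309 Å)

The Bohr radius formula is:
r_n = n² a₀ / Z

where a₀ = 0.0529177 nm is the Bohr radius.

For H (Z = 1) at n = 13:
r_13 = 13² × 0.0529177 nm / 1
r_13 = 169 × 0.0529177 nm / 1
r_13 = 8.94309 nm / 1
r_13 = 8.9431 nm

The electron orbits at approximately 8.9431 nm from the nucleus.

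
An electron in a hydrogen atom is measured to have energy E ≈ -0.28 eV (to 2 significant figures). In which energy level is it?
n = 7

The exact energy levels follow E_n = -13.6057 eV / n².

The measured value (-0.28 eV) is reported to only 2 significant figures, so we must test candidate n values and see which one matches to that precision.

Candidate energies:
  n = 5:  E = -13.6057/5² = -0.54423 eV
  n = 6:  E = -13.6057/6² = -0.37794 eV
  n = 7:  E = -13.6057/7² = -0.27767 eV  ← matches
  n = 8:  E = -13.6057/8² = -0.21259 eV
  n = 9:  E = -13.6057/9² = -0.16797 eV

Checking against the measurement of -0.28 eV (2 sig figs), only n = 7 agrees:
E_7 = -0.27767 eV, which rounds to -0.28 eV ✓

Therefore n = 7.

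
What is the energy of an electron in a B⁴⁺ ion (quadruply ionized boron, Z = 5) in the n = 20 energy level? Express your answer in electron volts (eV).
-0.85036 eV

The energy levels of a hydrogen-like atom are given by:
E_n = -13.6057 Z² / n² eV  (with Z = 5 for B⁴⁺)

For n = 20:
E_20 = -13.6057 × 5² / 20²
E_20 = -13.6057 × 25 / 400
E_20 = -0.85036 eV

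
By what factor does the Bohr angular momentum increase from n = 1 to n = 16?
16.000

In the Bohr model, L_n = nℏ, so the ratio is purely the ratio of quantum numbers:

L_16/L_1 = 16ℏ / 1ℏ = 16/1 = 16.000

The angular momentum scales linearly with n.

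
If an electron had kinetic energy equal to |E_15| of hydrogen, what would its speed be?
1.4585e+05 m/s (or 0.049% of c)

The binding energy at n = 15 for hydrogen is:
E_15 = -13.6057/15² = -0.060469778 eV
|E_15| = 0.060469778 eV

Convert to Joules:
KE = 0.060469778 eV × (1.602177 × 10⁻¹⁹ J/eV) = 9.688329e-21 J

Using KE = ½mv²:
v = √(2·KE/m_e)
v = √(2 × 9.688329e-21 J / 9.10938 × 10⁻³¹ kg)
v = 1.4585e+05 m/s

This is approximately 0.049% the speed of light.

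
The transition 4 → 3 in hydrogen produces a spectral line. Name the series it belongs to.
Paschen series

The spectral series in hydrogen are named based on the final (lower) energy level:
- Lyman series: n_final = 1 (ultraviolet)
- Balmer series: n_final = 2 (visible/near-UV)
- Paschen series: n_final = 3 (infrared)
- Brackett series: n_final = 4 (infrared)
- Pfund series: n_final = 5 (far infrared)

Since this transition ends at n = 3, it belongs to the Paschen series.

For reference, this 4 → 3 line has photon energy
ΔE = 13.6057 eV × (1/3² - 1/4²) = 0.66138819444 eV,
corresponding to wavelength λ = hc/ΔE = 1239.84 eV·nm / 0.66138819444 eV = 1874.60256 nm in the infrared region.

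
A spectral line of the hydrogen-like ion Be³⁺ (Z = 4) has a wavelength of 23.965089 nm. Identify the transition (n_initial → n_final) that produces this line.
n = 9 → n = 2

First, find the photon energy from the wavelength (hc = 1239.84 eV·nm):
E = hc/λ = 1239.84 eV·nm / 23.965089 nm = 51.735255 eV

The energy levels of Be³⁺ satisfy E_n = -13.6057 × 4² / n² eV, so an emission n_i → n_f releases
ΔE = 13.6057 × 4² × (1/n_f² − 1/n_i²) eV.

Setting ΔE equal to the photon energy:
1/n_f² − 1/n_i² = 51.735255 / (13.6057 × 4²) = 0.23765432

Since 1/n_i² must be positive, we need 1/n_f² > 0.23765432, i.e. n_f ≤ 2. For each allowed n_f, solve n_i = (1/n_f² − 0.23765432)^(−1/2) and check whether it is a whole number:
  n_f = 1: 1/n_i² = 1.00000000 − 0.23765432 = 0.76234568 → n_i = 1.145  (not an integer) ✗
  n_f = 2: 1/n_i² = 0.25000000 − 0.23765432 = 0.01234568 → n_i = 9.000  → integer, n_i = 9 ✓

Only n_f = 2 gives an integer upper level, n_i = 9.

The transition is from n = 9 to n = 2 (emission).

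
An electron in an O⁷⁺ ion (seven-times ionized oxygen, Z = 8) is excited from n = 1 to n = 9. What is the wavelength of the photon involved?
1.44165 nm

First, find the transition energy using E_n = -13.6057 Z² / n² eV:
E_1 = -13.6057 × 8² / 1² = -870.7648000 eV
E_9 = -13.6057 × 8² / 9² = -10.7501827 eV

Photon energy: |ΔE| = |E_9 - E_1| = 860.0146173 eV

Convert to wavelength using E = hc/λ with hc = 1239.84 eV·nm:
λ = hc/E = 1239.84 eV·nm / 860.0146173 eV
λ = 1.44165 nm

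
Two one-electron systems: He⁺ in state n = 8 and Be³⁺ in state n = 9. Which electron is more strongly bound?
Be³⁺ at n = 9 (E = -2.687546 eV)

Using E_n = -13.6057 Z² / n² eV:

He⁺ (Z = 2) at n = 8:
E = -13.6057 × 2² / 8² = -13.6057 × 4 / 64 = -0.850356250 eV

Be³⁺ (Z = 4) at n = 9:
E = -13.6057 × 4² / 9² = -13.6057 × 16 / 81 = -2.687545679 eV

Since -2.687545679 eV < -0.850356250 eV,
Be³⁺ at n = 9 is more tightly bound (requires more energy to ionize).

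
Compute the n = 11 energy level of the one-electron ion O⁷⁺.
-7.196403 eV

For hydrogen-like ions, the energy levels scale with Z²:
E_n = -13.6057 Z² / n² eV

For O⁷⁺ (Z = 8) at n = 11:
E_11 = -13.6057 × 8² / 11²
E_11 = -13.6057 × 64 / 121
E_11 = -870.7648 / 121
E_11 = -7.196403 eV

The energy is 64 times more negative than hydrogen at the same n due to the stronger nuclear charge.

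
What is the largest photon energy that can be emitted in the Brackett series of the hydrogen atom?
0.85036 eV

The series limit corresponds to the transition from n = ∞ to n = 4.
This is the highest energy (shortest wavelength) transition in the Brackett series.

E_∞ = 0 eV
E_4 = -13.6057 / 4² = -0.85036 eV

Energy at series limit:
ΔE = E_∞ - E_4 = 0 - (-0.85036) = 0.85036 eV

This energy equals the ionization energy from the n = 4 state of hydrogen.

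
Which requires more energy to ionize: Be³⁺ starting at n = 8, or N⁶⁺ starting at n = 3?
N⁶⁺ at n = 3 (E = -74.08 eV)

Using E_n = -13.6057 Z² / n² eV:

Be³⁺ (Z = 4) at n = 8:
E = -13.6057 × 4² / 8² = -13.6057 × 16 / 64 = -3.40143 eV

N⁶⁺ (Z = 7) at n = 3:
E = -13.6057 × 7² / 3² = -13.6057 × 49 / 9 = -74.07548 eV

Since -74.07548 eV < -3.40143 eV,
N⁶⁺ at n = 3 is more tightly bound (requires more energy to ionize).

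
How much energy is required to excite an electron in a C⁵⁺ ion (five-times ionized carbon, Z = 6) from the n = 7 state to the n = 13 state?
7.09777 eV

The energy levels of a hydrogen-like atom are E_n = -13.6057 Z² eV / n².

Energy at n = 7: E_7 = -13.6057 × 6² / 7² = -9.99602449 eV
Energy at n = 13: E_13 = -13.6057 × 6² / 13² = -2.89825562 eV

The excitation energy is the difference:
ΔE = E_13 - E_7
ΔE = -2.89825562 - (-9.99602449)
ΔE = 7.09777 eV

Since this is positive, energy must be absorbed (photon absorption).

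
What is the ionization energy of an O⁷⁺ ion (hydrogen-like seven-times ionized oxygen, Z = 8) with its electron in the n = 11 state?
7.20 eV

The ionization energy is the energy needed to remove the electron completely (n → ∞).

For a hydrogen-like ion with Z = 8, E_n = -13.6057 Z² / n² eV.

At n = 11: E_11 = -13.6057 × 8² / 11² = -7.19640 eV
At n = ∞: E_∞ = 0 eV

Ionization energy = E_∞ - E_11 = 0 - (-7.19640) = 7.19640 eV
Ionization energy ≈ 7.20 eV

This is also called the binding energy of the electron in state n = 11.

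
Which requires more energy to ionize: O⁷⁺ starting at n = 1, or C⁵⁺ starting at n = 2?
O⁷⁺ at n = 1 (E = -870.764800 eV)

Using E_n = -13.6057 Z² / n² eV:

O⁷⁺ (Z = 8) at n = 1:
E = -13.6057 × 8² / 1² = -13.6057 × 64 / 1 = -870.764800000 eV

C⁵⁺ (Z = 6) at n = 2:
E = -13.6057 × 6² / 2² = -13.6057 × 36 / 4 = -122.451300000 eV

Since -870.764800000 eV < -122.451300000 eV,
O⁷⁺ at n = 1 is more tightly bound (requires more energy to ionize).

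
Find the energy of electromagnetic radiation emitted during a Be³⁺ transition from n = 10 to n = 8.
1.224513 eV

The energy levels are E_n = -13.6057 Z² eV / n².

Energy at n = 10: E_10 = -13.6057 × 4² / 10² = -2.176912000 eV
Energy at n = 8: E_8 = -13.6057 × 4² / 8² = -3.401425000 eV

For emission (electron falling to lower state), the photon energy is:
E_photon = E_10 - E_8 = |-2.176912000 - (-3.401425000)|
E_photon = 1.224513 eV

This energy is carried away by the emitted photon.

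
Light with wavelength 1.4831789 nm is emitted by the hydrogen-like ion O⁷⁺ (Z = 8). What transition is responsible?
n = 5 → n = 1

First, find the photon energy from the wavelength (hc = 1239.84 eV·nm):
E = hc/λ = 1239.84 eV·nm / 1.4831789 nm = 835.93422 eV

The energy levels of O⁷⁺ satisfy E_n = -13.6057 × 8² / n² eV, so an emission n_i → n_f releases
ΔE = 13.6057 × 8² × (1/n_f² − 1/n_i²) eV.

Setting ΔE equal to the photon energy:
1/n_f² − 1/n_i² = 835.93422 / (13.6057 × 8²) = 0.96000001

Since 1/n_i² must be positive, we need 1/n_f² > 0.96000001, i.e. n_f ≤ 1. For each allowed n_f, solve n_i = (1/n_f² − 0.96000001)^(−1/2) and check whether it is a whole number:
  n_f = 1: 1/n_i² = 1.00000000 − 0.96000001 = 0.03999999 → n_i = 5.000  → integer, n_i = 5 ✓

Only n_f = 1 gives an integer upper level, n_i = 5.

The transition is from n = 5 to n = 1 (emission).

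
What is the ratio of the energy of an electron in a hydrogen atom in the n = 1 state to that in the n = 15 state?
225.000000

Using E_n = -13.6057 Z² / n² eV with Z = 1:

E_1 = -13.6057 / 1² = -13.6057 / 1 = -13.605700000000 eV
E_15 = -13.6057 / 15² = -13.6057 / 225 = -0.060469777778 eV

The ratio is:
E_1/E_15 = (-13.605700000000) / (-0.060469777778)
E_1/E_15 = (-13.6057/1) / (-13.6057/225)
E_1/E_15 = 225/1
E_1/E_15 = 225.000000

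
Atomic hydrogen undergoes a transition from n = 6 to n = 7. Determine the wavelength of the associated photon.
12365.167 nm

First, find the transition energy using E_n = -13.6057 / n² eV:
E_6 = -13.6057 / 6² = -0.3779361111 eV
E_7 = -13.6057 / 7² = -0.2776673469 eV

Photon energy: |ΔE| = |E_7 - E_6| = 0.1002687642 eV

Convert to wavelength using E = hc/λ with hc = 1239.84 eV·nm:
λ = hc/E = 1239.84 eV·nm / 0.1002687642 eV
λ = 12365.167 nm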